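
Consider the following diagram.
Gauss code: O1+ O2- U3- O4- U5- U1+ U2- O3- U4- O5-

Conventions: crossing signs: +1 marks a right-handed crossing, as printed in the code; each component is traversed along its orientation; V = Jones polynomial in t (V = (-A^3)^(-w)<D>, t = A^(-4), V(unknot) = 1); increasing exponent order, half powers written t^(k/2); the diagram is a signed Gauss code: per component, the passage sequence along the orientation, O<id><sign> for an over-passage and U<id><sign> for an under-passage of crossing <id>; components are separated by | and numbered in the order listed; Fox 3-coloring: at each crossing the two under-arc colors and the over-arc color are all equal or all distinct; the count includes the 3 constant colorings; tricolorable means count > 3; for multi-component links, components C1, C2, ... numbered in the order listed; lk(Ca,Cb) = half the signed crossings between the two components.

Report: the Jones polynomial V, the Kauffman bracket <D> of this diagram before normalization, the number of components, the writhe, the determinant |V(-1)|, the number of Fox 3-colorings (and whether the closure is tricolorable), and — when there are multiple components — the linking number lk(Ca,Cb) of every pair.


V = -t^-4 + t^-3 + t^-1
<D> = -A^-5 - A^3 + A^7 (w = -3)
1 component over 5 crossings, w = -3
9 Fox colorings among 3^5, |V(-1)| = 3: tricolorable
why: |V(-1)| = 3: so tricolorable, since 3 divides 3


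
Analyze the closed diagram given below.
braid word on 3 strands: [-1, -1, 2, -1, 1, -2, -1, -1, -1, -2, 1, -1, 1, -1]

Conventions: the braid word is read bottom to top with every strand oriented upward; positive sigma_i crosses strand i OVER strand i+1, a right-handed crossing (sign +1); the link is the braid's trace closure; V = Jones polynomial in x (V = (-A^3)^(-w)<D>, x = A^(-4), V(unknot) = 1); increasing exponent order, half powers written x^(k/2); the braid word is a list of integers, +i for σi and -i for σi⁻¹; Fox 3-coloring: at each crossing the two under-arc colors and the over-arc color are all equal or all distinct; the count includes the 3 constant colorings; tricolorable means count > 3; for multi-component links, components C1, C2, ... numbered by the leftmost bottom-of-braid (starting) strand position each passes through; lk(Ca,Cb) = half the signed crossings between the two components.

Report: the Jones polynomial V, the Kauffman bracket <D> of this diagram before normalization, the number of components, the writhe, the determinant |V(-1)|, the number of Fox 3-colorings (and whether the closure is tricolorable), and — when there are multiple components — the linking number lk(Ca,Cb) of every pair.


Jones polynomial: V(x) = -x^-7 + x^-6 - x^-5 + x^-4 + x^-2
<D> = A^-10 + A^-2 - A^2 + A^6 - A^10; writhe -6
components 1, writhe -6 (14 crossings)
3-colorings: 3 of 3^14, det 5 — not tricolorable
note: the word shrinks to σ1⁻¹ σ1⁻¹ σ1⁻¹ σ1⁻¹ σ1⁻¹ σ2⁻¹ after cancelling


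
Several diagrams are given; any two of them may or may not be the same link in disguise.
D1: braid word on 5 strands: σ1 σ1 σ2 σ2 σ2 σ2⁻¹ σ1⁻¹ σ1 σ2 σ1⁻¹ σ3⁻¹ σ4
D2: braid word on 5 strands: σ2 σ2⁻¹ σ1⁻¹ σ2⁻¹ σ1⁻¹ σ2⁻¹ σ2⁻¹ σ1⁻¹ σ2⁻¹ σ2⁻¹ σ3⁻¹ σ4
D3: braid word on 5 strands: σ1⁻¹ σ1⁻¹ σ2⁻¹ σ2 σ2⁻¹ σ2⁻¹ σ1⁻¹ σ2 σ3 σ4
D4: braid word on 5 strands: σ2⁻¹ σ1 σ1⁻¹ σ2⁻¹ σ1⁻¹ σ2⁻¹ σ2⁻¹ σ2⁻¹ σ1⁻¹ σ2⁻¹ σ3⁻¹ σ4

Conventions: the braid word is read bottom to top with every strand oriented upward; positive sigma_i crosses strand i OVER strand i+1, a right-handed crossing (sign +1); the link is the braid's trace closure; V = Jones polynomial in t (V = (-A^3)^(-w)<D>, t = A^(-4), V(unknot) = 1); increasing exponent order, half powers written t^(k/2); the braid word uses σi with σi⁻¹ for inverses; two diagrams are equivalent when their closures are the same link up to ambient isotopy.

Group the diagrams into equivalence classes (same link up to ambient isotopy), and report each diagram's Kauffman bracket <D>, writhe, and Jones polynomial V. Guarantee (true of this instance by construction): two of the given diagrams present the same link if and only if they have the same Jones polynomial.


equivalence classes: {D1} | {D2, D4} | {D3}
D1 (bracket -A^-4 + 1 + A^8; 12 crossings at w = +4): V = t + t^3 - t^4
D2 (bracket A^-12 + A^-4 - A^8; 12 crossings at w = -8): V = -t^-8 + t^-5 + t^-3
D3 (bracket A^-2 - A^2 + 2A^6 - A^10 + A^14 - A^18; 10 crossings at w = -2): V = -t^-6 + t^-5 - t^-4 + 2t^-3 - t^-2 + t^-1
V(D4) = -t^-8 + t^-5 + t^-3  (w -8, c 12, <D> = A^-12 + A^-4 - A^8)
key observation: V(t) takes 3 values over 4 diagrams, fixing the grouping


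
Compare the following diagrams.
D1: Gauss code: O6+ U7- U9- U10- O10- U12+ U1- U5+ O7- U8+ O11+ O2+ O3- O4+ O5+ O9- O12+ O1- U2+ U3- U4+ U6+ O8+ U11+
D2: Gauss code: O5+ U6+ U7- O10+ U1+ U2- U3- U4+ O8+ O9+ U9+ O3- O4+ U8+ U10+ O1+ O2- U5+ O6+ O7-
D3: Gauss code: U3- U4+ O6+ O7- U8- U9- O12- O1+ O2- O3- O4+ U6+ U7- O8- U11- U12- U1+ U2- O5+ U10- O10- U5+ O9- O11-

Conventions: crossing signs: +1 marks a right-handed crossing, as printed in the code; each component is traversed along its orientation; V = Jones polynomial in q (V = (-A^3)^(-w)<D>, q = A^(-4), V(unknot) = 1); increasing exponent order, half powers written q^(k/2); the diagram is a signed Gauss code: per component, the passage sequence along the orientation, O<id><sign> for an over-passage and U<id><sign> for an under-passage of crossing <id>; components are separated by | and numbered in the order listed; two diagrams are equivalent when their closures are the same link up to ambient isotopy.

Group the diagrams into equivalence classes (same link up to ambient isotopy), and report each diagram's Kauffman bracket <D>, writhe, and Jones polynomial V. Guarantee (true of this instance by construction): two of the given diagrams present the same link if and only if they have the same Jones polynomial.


grouping into links: {D1} | {D2} | {D3}
V(D1) = q + q^3 - q^4  (w +2, c 12, <D> = -A^-10 + A^-6 + A^2)
V(D2) = 1  (w +4, c 10, <D> = A^12)
D3 (bracket A^-8 + 1 - A^4; 12 crossings at w = -4): V = -q^-4 + q^-3 + q^-1
why: V(q) takes 3 values over 3 diagrams, fixing the grouping


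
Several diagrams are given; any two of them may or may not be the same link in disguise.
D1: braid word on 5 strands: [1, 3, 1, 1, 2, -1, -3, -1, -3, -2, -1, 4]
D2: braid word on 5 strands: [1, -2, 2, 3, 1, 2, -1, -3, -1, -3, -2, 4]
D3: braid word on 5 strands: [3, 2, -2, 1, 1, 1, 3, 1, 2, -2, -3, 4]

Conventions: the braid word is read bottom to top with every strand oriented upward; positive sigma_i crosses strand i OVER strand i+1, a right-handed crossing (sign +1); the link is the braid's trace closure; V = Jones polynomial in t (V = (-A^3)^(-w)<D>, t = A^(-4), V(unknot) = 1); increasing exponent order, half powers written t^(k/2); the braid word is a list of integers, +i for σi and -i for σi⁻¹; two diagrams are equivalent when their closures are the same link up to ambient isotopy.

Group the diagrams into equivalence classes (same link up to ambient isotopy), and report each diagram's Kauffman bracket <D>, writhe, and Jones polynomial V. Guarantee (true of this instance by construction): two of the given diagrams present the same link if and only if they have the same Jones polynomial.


grouping into links: {D1, D2} | {D3}
V(D1) = t^-4 + t^-2 + 2  (w 0, c 12, <D> = 2 + A^8 + A^16)
V(D2) = t^-4 + t^-2 + 2  [12 crossings, <D> = 2 + A^8 + A^16, w = 0]
D3 (bracket A^-6 + A^6 + A^10 + A^14; 12 crossings at w = +6): V = t + t^2 + t^3 + t^6
why: V(t) takes 2 values over 3 diagrams, fixing the grouping


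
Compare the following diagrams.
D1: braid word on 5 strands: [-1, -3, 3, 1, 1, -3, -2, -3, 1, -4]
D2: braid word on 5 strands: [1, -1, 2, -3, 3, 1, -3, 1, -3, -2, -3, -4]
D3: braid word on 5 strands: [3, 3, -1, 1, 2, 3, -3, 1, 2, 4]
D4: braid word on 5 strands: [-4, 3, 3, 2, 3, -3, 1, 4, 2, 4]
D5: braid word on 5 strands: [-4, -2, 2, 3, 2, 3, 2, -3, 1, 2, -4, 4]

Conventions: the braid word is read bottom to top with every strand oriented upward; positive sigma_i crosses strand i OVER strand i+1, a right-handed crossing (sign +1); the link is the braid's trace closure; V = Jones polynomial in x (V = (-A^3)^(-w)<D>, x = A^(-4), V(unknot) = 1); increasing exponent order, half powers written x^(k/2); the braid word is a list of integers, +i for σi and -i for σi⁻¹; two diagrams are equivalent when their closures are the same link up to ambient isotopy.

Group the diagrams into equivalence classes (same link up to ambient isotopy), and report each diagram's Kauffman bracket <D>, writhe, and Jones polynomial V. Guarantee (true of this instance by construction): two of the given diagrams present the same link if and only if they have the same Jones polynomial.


grouping into links: {D1, D2} | {D3, D4, D5}
V(D1) = x^-2 + 2 + x^2  (w -2, c 10, <D> = A^-14 + 2A^-6 + A^2)
V(D2) = x^-2 + 2 + x^2  (w -2, c 12, <D> = A^-14 + 2A^-6 + A^2)
V(D3) = x + 2x^3 + x^5  (w +6, c 10, <D> = A^-2 + 2A^6 + A^14)
D4 (bracket A^-2 + 2A^6 + A^14; 10 crossings at w = +6): V = x + 2x^3 + x^5
V(D5) = x + 2x^3 + x^5  [12 crossings, <D> = A^-8 + 2 + A^8, w = +4]
key observation: V(x) takes 2 values over 5 diagrams, fixing the grouping


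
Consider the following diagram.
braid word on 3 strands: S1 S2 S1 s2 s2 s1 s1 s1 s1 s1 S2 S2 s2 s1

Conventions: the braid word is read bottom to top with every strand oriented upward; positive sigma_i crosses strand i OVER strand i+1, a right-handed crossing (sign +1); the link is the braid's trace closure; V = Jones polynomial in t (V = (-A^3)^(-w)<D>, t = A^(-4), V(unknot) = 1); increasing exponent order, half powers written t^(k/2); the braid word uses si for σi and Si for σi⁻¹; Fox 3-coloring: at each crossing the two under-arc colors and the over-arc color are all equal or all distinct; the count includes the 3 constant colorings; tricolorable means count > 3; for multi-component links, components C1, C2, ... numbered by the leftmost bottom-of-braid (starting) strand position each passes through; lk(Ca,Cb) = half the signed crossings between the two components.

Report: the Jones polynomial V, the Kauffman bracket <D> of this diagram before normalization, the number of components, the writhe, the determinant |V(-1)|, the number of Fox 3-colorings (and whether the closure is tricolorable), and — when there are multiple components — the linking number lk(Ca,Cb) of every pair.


V = 1 - t + 3t^2 - 2t^3 + 4t^4 - 3t^5 + 3t^6 - 2t^7 + t^8
<D> = A^-20 - 2A^-16 + 3A^-12 - 3A^-8 + 4A^-4 - 2 + 3A^4 - A^8 + A^12 (w = +4)
3 components over 14 crossings, w = +4
lk(C1,C2): +1
lk(C1,C3) = -1
linking number lk(C2,C3) = +2
3 Fox colorings among 3^14, |V(-1)| = 20: not tricolorable
why: |V(-1)| = 20: so not tricolorable, since 3 does not divide 20


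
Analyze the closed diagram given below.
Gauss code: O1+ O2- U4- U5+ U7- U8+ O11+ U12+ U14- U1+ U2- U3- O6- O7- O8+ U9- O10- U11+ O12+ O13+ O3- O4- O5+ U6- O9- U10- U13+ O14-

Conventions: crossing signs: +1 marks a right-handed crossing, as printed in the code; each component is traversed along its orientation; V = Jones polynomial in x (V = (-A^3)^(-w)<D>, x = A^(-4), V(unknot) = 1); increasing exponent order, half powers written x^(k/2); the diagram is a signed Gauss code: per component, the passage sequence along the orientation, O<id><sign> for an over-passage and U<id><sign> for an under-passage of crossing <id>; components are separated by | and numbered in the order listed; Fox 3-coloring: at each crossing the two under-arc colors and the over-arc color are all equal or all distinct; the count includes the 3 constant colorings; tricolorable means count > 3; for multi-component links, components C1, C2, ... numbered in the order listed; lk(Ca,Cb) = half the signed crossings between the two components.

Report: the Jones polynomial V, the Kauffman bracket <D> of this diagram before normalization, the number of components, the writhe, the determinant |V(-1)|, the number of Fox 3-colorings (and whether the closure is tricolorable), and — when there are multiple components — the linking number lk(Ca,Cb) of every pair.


Jones polynomial: V(x) = x^-5 - 2x^-4 + 2x^-3 - 2x^-2 + 2x^-1 - 1 + x
<D> = A^-10 - A^-6 + 2A^-2 - 2A^2 + 2A^6 - 2A^10 + A^14; writhe -2
components 1, writhe -2 (14 crossings)
3-colorings: 3 of 3^14, det 11 — not tricolorable
note: w = -2 shifts under R1 moves; the (-A^3)^(2) factor cancels that in V


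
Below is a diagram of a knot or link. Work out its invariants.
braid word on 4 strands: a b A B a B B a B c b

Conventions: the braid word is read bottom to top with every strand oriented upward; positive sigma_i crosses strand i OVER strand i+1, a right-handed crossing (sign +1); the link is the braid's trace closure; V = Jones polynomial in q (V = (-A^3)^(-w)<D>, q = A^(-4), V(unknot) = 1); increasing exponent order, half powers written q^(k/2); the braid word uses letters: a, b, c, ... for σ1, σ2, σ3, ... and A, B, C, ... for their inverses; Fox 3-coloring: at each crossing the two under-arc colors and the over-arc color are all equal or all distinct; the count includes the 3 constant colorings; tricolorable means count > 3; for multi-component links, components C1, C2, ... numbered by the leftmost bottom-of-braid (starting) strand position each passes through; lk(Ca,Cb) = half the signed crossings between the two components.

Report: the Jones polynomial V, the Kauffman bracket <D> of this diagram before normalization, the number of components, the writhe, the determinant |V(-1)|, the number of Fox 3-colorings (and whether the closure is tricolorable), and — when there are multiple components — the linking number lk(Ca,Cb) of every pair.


Jones polynomial: V(q) = -q^-3 + 2q^-2 - 2q^-1 + 3 - 2q + 2q^2 - q^3
<D> = A^-9 - 2A^-5 + 2A^-1 - 3A^3 + 2A^7 - 2A^11 + A^15; writhe +1
components 1, writhe +1 (11 crossings)
3-colorings: 3 of 3^11, det 13 — not tricolorable
note: the span of V is 6, forcing >= 6 crossings in any diagram


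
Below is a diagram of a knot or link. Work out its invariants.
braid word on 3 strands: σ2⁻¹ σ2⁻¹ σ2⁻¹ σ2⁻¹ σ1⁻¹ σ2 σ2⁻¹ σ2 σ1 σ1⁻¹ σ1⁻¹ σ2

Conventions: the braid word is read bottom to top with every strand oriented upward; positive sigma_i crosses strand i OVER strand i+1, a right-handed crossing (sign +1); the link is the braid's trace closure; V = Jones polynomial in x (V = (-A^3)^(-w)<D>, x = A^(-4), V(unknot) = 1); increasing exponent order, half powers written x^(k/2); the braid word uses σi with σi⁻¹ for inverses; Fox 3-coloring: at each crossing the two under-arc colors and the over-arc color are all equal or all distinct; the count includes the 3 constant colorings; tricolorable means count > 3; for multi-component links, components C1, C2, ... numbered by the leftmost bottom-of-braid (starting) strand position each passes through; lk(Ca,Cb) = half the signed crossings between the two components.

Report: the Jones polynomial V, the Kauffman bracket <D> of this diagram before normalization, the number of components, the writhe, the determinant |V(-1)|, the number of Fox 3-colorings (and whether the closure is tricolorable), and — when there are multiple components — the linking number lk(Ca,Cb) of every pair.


V = -x^-6 + x^-5 - x^-4 + 2x^-3 - x^-2 + x^-1
<D> = A^-8 - A^-4 + 2 - A^4 + A^8 - A^12 (w = -4)
1 component over 12 crossings, w = -4
3 Fox colorings among 3^12, |V(-1)| = 7: not tricolorable
why: the span of V is 5, forcing >= 5 crossings in any diagram


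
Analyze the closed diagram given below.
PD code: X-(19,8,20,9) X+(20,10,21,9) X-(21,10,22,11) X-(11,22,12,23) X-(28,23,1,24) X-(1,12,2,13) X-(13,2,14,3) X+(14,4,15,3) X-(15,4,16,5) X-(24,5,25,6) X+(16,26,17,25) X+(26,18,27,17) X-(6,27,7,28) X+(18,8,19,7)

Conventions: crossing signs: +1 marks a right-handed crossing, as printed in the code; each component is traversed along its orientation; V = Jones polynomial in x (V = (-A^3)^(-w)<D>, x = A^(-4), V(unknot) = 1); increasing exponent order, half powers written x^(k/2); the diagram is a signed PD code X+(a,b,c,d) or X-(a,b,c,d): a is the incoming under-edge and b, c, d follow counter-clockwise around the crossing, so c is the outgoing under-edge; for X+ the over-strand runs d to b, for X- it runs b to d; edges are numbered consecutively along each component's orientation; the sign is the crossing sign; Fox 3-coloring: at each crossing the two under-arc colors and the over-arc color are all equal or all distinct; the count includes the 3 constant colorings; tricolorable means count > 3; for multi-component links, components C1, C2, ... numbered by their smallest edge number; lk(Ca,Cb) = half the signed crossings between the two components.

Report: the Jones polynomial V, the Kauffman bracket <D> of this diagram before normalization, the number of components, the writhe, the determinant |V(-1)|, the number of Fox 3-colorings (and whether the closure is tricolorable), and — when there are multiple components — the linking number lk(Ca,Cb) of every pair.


Jones polynomial: V(x) = -x^-6 + x^-5 - x^-4 + 2x^-3 - x^-2 + x^-1
<D> = A^-8 - A^-4 + 2 - A^4 + A^8 - A^12; writhe -4
components 1, writhe -4 (14 crossings)
3-colorings: 3 of 3^14, det 7 — not tricolorable
note: V spans 5 powers of x: at least 5 crossings in any diagram


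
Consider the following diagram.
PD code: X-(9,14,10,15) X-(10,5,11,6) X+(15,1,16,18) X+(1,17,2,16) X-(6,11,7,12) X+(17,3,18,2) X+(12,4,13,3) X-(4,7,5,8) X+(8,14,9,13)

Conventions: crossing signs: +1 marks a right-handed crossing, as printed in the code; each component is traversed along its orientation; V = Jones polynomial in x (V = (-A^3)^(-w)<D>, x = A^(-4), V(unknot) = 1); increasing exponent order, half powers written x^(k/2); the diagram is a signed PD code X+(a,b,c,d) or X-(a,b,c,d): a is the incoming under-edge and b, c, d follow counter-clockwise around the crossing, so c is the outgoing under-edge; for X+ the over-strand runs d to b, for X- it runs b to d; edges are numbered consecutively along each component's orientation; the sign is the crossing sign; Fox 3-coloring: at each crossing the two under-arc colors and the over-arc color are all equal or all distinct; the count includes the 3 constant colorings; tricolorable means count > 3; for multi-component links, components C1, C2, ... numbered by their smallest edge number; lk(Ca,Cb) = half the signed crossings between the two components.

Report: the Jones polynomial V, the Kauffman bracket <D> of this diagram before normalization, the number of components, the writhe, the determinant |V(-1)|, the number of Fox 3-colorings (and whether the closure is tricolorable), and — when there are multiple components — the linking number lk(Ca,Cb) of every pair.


V(x) = -x^-3 + x^-2 - x^-1 + 3 - x + x^2 - x^3
bracket: A^-9 - A^-5 + A^-1 - 3A^3 + A^7 - A^11 + A^15, w = +1
1 component, writhe +1, over 9 crossings
det 9, colorings 27 of 3^9 — tricolorable
observation: |V(-1)| = 9: so tricolorable, since 3 divides 9


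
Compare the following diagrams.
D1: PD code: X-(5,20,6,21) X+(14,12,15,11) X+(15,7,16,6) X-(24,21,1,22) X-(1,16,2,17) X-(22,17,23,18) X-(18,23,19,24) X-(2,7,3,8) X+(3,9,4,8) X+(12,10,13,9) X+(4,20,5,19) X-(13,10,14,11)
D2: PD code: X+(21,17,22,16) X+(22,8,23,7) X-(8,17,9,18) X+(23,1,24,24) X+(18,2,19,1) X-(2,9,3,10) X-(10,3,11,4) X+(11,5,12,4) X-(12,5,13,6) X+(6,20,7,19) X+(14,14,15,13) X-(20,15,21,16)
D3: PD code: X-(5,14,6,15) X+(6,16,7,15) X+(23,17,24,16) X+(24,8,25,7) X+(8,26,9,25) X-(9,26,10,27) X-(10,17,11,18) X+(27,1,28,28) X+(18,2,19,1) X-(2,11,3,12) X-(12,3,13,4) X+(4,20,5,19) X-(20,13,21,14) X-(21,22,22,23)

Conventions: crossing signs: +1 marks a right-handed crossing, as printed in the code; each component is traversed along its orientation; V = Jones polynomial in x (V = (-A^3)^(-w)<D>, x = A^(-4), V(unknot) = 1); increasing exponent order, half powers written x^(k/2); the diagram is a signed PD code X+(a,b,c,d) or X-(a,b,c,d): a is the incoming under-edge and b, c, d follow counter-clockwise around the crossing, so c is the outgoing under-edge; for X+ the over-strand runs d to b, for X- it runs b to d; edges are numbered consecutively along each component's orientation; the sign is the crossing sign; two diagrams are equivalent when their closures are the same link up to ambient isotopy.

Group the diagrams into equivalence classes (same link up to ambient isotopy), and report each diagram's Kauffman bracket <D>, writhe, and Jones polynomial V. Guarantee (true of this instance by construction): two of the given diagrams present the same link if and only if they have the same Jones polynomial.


equivalence classes: {D1} | {D2, D3}
D1 (bracket A^-2 + A^6 - A^10; 12 crossings at w = -2): V = -x^-4 + x^-3 + x^-1
V(D2) = -x^-3 + 2x^-2 - 2x^-1 + 3 - 2x + 2x^2 - x^3  (w +2, c 12, <D> = -A^-6 + 2A^-2 - 2A^2 + 3A^6 - 2A^10 + 2A^14 - A^18)
D3 (bracket -A^-12 + 2A^-8 - 2A^-4 + 3 - 2A^4 + 2A^8 - A^12; 14 crossings at w = 0): V = -x^-3 + 2x^-2 - 2x^-1 + 3 - 2x + 2x^2 - x^3
key observation: 2 values of V(x) split the 3 diagrams


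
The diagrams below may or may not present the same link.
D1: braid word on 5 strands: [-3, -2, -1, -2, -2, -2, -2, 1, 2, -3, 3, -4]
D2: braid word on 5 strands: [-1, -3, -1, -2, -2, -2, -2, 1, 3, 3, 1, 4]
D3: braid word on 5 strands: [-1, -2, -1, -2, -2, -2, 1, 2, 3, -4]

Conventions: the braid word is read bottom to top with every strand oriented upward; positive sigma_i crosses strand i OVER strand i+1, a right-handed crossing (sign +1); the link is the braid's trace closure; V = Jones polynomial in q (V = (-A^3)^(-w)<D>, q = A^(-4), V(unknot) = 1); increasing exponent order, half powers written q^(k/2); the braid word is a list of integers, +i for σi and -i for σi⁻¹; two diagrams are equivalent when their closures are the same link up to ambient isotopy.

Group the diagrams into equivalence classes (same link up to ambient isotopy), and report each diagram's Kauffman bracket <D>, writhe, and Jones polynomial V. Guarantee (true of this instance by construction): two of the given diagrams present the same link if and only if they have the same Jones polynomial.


classes: {D1, D2, D3}
V(D1) = q^-6 + q^-3 + q^-2 + q^-1  [12 crossings, <D> = A^-14 + A^-10 + A^-6 + A^6, w = -6]
V(D2) = q^-6 + q^-3 + q^-2 + q^-1  [12 crossings, <D> = A^-2 + A^2 + A^6 + A^18, w = -2]
V(D3) = q^-6 + q^-3 + q^-2 + q^-1  (w -4, c 10, <D> = A^-8 + A^-4 + 1 + A^12)
insight: all 3 diagrams share one V(q), hence one class


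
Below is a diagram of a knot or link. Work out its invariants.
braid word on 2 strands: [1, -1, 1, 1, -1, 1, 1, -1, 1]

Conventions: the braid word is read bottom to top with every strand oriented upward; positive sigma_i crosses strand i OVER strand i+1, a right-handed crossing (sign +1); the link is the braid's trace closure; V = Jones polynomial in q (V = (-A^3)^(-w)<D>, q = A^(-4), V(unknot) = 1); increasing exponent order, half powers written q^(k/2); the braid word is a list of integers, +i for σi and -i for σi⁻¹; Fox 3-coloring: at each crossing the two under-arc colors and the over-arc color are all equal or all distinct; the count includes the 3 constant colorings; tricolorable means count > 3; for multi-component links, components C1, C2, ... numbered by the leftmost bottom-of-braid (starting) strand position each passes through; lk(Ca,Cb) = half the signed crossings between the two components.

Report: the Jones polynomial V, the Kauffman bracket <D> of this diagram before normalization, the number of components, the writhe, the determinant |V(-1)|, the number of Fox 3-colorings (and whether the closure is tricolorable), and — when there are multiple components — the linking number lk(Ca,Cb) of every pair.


Jones polynomial: V(q) = q + q^3 - q^4
<D> = A^-7 - A^-3 - A^5; writhe +3
components 1, writhe +3 (9 crossings)
3-colorings: 9 of 3^9, det 3 — tricolorable
note: one generator, power 3: the (2,3) torus pattern


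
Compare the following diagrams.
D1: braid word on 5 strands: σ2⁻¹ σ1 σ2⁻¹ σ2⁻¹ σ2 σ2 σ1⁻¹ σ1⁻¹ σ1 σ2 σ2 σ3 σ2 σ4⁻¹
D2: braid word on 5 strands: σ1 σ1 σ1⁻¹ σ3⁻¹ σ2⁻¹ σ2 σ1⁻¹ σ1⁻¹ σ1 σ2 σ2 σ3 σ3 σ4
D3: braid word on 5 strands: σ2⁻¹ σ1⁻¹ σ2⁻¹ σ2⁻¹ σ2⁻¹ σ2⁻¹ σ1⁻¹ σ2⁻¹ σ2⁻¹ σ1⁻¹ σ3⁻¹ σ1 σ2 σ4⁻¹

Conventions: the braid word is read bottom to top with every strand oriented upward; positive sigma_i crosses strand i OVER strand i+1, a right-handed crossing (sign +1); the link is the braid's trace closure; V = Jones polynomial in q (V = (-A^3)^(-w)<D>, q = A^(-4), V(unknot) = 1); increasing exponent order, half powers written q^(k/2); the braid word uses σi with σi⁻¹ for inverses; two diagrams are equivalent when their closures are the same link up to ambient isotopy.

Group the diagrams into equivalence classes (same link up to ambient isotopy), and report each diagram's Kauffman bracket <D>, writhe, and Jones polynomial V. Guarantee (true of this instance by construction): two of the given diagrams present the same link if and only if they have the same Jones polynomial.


equivalence classes: {D1, D2} | {D3}
D1 (bracket A^-6 + A^-2 + A^2 + A^6; 14 crossings at w = +2): V = 1 + q + q^2 + q^3
D2 (bracket 1 + A^4 + A^8 + A^12; 14 crossings at w = +4): V = 1 + q + q^2 + q^3
V(D3) = q^-9 + q^-7 + q^-5 + q^-3  [14 crossings, <D> = A^-18 + A^-10 + A^-2 + A^6, w = -10]
key observation: comparing 3 Jones polynomials yields 2 groups


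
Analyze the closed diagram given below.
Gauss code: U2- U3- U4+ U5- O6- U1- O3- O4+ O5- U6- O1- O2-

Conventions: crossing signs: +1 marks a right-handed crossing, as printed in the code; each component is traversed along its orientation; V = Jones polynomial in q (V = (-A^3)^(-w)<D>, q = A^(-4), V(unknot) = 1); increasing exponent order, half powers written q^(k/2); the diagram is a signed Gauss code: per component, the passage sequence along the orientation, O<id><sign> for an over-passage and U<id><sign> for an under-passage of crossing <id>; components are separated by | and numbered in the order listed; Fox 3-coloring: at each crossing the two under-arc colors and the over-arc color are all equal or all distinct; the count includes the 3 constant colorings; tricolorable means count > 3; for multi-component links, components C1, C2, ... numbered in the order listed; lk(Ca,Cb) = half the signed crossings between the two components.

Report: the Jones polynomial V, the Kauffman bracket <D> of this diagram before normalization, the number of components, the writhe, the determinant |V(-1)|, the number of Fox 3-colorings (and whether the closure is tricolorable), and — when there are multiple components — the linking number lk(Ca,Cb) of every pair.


V(q) = -q^-4 + q^-3 + q^-1
bracket: A^-8 + 1 - A^4, w = -4
1 component, writhe -4, over 6 crossings
det 3, colorings 9 of 3^6 — tricolorable
observation: |V(-1)| = 3: so tricolorable, since 3 divides 3


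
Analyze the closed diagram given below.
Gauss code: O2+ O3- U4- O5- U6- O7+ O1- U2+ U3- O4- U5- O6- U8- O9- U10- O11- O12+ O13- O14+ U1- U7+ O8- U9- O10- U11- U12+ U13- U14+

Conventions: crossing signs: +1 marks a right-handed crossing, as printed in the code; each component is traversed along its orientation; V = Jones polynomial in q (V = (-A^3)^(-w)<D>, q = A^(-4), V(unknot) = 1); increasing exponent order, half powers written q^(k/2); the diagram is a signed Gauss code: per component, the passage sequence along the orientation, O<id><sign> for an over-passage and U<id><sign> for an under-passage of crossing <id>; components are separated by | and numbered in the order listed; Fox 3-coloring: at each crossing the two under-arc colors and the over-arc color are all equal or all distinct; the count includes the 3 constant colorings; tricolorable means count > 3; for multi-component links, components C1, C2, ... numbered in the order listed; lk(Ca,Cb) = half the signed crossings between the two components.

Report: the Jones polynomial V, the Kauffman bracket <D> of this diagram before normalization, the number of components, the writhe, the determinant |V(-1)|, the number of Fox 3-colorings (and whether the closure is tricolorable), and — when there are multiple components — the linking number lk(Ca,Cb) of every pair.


Jones polynomial: V(q) = q^-8 - 2q^-7 + q^-6 - 2q^-5 + 2q^-4 + q^-2
<D> = A^-10 + 2A^-2 - 2A^2 + A^6 - 2A^10 + A^14; writhe -6
components 1, writhe -6 (14 crossings)
3-colorings: 27 of 3^14, det 9 — tricolorable
note: w = -6 (over 14 crossings) is diagram-only; (-A^3)^(6) removes it from V


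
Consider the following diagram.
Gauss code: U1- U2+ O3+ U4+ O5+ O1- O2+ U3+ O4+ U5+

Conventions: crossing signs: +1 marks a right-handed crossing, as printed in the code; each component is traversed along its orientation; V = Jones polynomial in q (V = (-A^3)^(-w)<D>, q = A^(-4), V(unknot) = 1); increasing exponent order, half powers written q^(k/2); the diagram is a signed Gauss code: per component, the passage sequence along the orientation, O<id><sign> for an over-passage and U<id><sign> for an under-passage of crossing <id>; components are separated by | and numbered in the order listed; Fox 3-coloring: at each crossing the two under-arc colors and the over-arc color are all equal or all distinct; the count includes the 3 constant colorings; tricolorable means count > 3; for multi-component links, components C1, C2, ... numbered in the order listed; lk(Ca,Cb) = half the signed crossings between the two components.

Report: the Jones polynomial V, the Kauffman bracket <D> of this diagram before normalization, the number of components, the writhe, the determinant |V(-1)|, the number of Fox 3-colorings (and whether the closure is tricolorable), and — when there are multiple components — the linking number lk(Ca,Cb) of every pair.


V(q) = q + q^3 - q^4
bracket: A^-7 - A^-3 - A^5, w = +3
1 component, writhe +3, over 5 crossings
det 3, colorings 9 of 3^5 — tricolorable
observation: |V(-1)| = 3: so tricolorable, since 3 divides 3


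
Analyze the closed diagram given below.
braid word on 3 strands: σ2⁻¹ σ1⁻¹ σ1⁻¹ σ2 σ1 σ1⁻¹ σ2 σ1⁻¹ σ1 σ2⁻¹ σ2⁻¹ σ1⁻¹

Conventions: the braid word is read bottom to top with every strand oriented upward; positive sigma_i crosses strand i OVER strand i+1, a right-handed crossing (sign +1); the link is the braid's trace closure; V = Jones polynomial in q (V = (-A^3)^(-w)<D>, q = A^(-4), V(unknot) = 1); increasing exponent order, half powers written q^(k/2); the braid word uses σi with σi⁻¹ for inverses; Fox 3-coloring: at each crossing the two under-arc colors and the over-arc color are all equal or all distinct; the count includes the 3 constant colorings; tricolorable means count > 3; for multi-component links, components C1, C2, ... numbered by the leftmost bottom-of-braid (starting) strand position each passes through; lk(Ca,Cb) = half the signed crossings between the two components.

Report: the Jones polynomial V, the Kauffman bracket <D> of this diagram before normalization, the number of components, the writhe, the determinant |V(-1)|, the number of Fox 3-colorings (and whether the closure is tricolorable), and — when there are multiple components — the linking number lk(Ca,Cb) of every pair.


V = -q^-4 + q^-3 + q^-1
<D> = A^-8 + 1 - A^4 (w = -4)
1 component over 12 crossings, w = -4
9 Fox colorings among 3^12, |V(-1)| = 3: tricolorable
why: free reduction leaves σ2⁻¹ σ1⁻¹ σ1⁻¹ σ1⁻¹ of the original 12 letters


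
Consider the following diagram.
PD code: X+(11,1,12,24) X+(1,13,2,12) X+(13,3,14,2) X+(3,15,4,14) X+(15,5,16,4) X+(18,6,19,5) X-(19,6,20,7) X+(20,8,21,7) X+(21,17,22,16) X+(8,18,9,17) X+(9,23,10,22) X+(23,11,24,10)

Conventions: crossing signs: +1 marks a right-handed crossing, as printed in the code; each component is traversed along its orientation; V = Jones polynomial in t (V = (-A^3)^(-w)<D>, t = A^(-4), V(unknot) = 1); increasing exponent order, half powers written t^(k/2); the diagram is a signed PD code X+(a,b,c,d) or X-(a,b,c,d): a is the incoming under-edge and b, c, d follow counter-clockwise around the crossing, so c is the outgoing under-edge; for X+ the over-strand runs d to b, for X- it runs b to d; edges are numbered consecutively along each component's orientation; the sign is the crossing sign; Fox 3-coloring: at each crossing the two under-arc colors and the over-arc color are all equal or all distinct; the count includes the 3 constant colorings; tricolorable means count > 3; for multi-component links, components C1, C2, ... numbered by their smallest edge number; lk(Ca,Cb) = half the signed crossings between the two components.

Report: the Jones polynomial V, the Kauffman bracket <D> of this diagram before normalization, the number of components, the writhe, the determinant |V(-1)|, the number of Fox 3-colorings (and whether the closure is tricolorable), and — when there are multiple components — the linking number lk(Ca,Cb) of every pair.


V = t^4 + t^6 - t^7 + t^8 - t^9 + t^10 - t^11 + t^12 - t^13
<D> = -A^-22 + A^-18 - A^-14 + A^-10 - A^-6 + A^-2 - A^2 + A^6 + A^14 (w = +10)
1 component over 12 crossings, w = +10
9 Fox colorings among 3^12, |V(-1)| = 9: tricolorable
why: det 9 = |V(-1)|; divisible by 3, so tricolorable


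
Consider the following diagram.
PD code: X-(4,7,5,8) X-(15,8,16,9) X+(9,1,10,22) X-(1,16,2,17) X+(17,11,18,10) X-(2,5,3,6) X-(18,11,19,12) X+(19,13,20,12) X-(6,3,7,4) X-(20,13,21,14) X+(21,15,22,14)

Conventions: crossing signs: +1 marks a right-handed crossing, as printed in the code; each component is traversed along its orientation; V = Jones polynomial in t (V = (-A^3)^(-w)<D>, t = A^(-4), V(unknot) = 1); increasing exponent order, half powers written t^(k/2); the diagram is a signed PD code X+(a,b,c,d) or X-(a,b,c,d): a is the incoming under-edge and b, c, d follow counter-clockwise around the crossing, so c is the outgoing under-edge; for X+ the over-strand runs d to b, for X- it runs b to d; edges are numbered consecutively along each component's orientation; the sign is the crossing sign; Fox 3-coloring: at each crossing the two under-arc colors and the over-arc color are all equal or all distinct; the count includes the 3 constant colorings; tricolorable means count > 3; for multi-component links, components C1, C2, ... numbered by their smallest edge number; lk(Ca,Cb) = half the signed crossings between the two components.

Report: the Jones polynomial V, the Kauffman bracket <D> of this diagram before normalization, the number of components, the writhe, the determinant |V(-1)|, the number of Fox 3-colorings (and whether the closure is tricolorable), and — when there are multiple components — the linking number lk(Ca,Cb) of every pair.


V = -t^-6 + 2t^-5 - 2t^-4 + 3t^-3 - 3t^-2 + 2t^-1 - 1 + t
<D> = -A^-13 + A^-9 - 2A^-5 + 3A^-1 - 3A^3 + 2A^7 - 2A^11 + A^15 (w = -3)
1 component over 11 crossings, w = -3
9 Fox colorings among 3^11, |V(-1)| = 15: tricolorable
why: V spans 7 powers of t: at least 7 crossings in any diagram


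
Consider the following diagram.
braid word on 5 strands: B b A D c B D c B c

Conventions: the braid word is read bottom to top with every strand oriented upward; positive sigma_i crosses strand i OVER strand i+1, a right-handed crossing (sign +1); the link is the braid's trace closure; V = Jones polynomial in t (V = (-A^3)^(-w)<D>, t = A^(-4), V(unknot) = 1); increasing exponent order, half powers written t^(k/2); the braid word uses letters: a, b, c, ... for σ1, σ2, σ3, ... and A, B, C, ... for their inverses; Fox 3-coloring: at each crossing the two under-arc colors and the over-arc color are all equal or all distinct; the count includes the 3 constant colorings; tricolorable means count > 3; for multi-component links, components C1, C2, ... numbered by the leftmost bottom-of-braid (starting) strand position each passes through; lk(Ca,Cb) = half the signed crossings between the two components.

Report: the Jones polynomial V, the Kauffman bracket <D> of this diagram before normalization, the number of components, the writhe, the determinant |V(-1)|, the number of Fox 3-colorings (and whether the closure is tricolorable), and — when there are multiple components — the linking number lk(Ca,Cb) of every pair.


V(t) = t^-4 - 2t^-3 + 3t^-2 - 4t^-1 + 4 - 3t + 3t^2 - t^3
bracket: -A^-18 + 3A^-14 - 3A^-10 + 4A^-6 - 4A^-2 + 3A^2 - 2A^6 + A^10, w = -2
1 component, writhe -2, over 10 crossings
det 21, colorings 9 of 3^10 — tricolorable
observation: w = -2 (over 10 crossings) is diagram-only; (-A^3)^(2) removes it from V


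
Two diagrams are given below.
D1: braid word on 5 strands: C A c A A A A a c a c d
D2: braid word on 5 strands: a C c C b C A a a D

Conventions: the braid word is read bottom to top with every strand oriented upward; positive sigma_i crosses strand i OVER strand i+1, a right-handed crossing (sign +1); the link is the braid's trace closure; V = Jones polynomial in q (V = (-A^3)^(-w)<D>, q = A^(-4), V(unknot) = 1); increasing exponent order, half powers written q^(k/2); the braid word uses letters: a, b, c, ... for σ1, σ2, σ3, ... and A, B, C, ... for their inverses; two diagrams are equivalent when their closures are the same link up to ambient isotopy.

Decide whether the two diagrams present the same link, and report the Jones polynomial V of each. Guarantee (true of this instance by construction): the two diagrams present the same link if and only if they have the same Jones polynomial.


equivalent: no
V(D1) = -q^-4 + q^-1 + 2 + q + q^2  (w 0, c 12, <D> = A^-8 + A^-4 + 2 + A^4 - A^16)
D2 (bracket A^-8 + 2 + A^8; 10 crossings at w = 0): V = q^-2 + 2 + q^2
why: V(q) takes 2 values over 2 diagrams, fixing the grouping


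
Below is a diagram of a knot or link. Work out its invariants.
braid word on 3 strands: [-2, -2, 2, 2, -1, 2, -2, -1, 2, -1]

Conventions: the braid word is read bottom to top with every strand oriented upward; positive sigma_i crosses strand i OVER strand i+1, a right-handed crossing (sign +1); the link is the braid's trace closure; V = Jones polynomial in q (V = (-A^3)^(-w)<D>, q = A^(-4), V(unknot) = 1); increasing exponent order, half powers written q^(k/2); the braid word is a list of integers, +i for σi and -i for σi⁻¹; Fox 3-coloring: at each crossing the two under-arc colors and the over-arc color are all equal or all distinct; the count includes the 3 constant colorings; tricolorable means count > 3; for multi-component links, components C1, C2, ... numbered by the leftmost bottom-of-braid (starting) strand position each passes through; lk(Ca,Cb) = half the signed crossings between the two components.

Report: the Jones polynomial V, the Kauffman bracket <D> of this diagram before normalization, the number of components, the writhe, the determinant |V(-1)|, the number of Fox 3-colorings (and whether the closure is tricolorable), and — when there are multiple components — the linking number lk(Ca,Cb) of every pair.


V(q) = -q^-4 + q^-3 + q^-1
bracket: A^-2 + A^6 - A^10, w = -2
1 component, writhe -2, over 10 crossings
det 3, colorings 9 of 3^10 — tricolorable
observation: V spans 3 powers of q: at least 3 crossings in any diagram


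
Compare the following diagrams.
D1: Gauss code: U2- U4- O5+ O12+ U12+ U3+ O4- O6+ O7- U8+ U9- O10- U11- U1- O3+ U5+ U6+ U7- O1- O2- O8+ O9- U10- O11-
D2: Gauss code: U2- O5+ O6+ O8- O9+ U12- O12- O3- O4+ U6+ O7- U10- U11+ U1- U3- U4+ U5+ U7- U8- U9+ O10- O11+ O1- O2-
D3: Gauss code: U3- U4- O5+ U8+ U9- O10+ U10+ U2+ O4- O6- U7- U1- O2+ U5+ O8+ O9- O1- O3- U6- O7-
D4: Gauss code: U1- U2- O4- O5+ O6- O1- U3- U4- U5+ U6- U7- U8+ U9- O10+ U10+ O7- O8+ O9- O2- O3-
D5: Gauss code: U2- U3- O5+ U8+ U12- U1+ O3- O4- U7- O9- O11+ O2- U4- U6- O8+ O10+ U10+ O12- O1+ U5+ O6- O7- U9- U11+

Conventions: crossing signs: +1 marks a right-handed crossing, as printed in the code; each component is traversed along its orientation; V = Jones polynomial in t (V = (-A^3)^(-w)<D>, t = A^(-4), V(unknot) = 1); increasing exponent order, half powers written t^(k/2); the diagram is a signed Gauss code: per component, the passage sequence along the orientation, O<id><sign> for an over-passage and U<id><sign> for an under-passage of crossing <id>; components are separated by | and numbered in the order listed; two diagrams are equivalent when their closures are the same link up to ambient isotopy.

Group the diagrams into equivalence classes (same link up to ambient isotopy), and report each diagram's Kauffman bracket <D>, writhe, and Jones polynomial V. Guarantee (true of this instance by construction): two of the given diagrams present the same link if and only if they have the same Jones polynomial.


equivalence classes: {D1, D3, D5} | {D2} | {D4}
D1 (bracket A^-10 - A^-6 + 2A^-2 - 2A^2 + 2A^6 - 2A^10 + A^14; 12 crossings at w = -2): V = t^-5 - 2t^-4 + 2t^-3 - 2t^-2 + 2t^-1 - 1 + t
V(D2) = 1  [12 crossings, <D> = A^-6, w = -2]
D3 (bracket A^-10 - A^-6 + 2A^-2 - 2A^2 + 2A^6 - 2A^10 + A^14; 10 crossings at w = -2): V = t^-5 - 2t^-4 + 2t^-3 - 2t^-2 + 2t^-1 - 1 + t
D4 (bracket A^-8 + 1 - A^4; 10 crossings at w = -4): V = -t^-4 + t^-3 + t^-1
V(D5) = t^-5 - 2t^-4 + 2t^-3 - 2t^-2 + 2t^-1 - 1 + t  (w -2, c 12, <D> = A^-10 - A^-6 + 2A^-2 - 2A^2 + 2A^6 - 2A^10 + A^14)
key observation: 3 classes among 5 diagrams; unequal V(t) rules out equality
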